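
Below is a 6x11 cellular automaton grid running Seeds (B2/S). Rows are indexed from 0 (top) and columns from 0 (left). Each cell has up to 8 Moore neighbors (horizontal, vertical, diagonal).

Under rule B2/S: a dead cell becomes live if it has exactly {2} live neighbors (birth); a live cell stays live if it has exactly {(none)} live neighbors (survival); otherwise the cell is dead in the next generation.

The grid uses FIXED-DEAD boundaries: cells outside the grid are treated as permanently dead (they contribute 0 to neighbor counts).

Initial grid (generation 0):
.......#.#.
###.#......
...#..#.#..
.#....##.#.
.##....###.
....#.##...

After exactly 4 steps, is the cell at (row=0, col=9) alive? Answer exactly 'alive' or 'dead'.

Answer: dead

Derivation:
Simulating step by step:
Generation 0 (given above): 21 live cells
Generation 1: 21 live cells
#.##....#..
.....##..#.
....#....#.
#..#.#....#
#..#......#
.###.#...#.
Generation 2: 18 live cells
.#..####.#.
.##....#..#
...#....#..
.##........
.....##....
#.........#
Generation 3: 16 live cells
#..#......#
#..........
#......#.#.
...#####...
#.#........
.....##....
Generation 4: 10 live cells
.#.........
........###
.#.#.......
#.#........
.#.........
.#.........

Cell (0,9) at generation 4: 0 -> dead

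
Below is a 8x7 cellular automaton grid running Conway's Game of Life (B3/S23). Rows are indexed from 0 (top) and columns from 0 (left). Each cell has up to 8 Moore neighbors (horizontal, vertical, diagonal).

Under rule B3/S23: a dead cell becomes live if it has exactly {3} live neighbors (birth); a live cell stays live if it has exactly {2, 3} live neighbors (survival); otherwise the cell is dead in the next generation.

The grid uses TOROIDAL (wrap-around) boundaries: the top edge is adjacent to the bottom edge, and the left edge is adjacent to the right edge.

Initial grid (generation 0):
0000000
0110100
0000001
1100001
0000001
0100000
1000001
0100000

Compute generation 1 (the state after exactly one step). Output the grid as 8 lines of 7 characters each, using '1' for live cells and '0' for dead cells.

Answer: 0110000
0000000
0010011
0000011
0100001
0000001
1100000
1000000

Derivation:
Simulating step by step:
Generation 0 (given above): 12 live cells
Generation 1: 13 live cells
(generation 1 grid is the final answer)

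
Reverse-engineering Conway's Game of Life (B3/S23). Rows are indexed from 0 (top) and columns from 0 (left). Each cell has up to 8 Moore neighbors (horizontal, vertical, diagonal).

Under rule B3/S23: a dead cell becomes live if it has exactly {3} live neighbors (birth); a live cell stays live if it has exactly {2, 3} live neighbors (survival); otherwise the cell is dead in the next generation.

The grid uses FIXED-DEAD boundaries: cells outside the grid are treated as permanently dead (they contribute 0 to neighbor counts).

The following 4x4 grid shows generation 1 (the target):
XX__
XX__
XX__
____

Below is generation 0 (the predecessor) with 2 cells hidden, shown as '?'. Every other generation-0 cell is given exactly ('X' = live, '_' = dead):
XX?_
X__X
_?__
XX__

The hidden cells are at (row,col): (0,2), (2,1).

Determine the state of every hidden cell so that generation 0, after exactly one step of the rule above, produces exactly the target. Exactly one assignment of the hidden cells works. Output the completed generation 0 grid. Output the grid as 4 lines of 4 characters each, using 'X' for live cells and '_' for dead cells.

Answer: XX__
X__X
____
XX__

Derivation:
Hidden generation-0 cells (in order): (0,2), (2,1).
A hidden cell only influences target cells in its own 3x3 neighborhood. Try each of the 2^2 = 4 assignments, step the completed generation 0 forward once under B3/S23, and compare with the target:
  (0,2)=_ (2,1)=_ -> step reproduces the target at every cell -> ACCEPT
  (0,2)=_ (2,1)=X -> step gives (1,1)='_' but target has 'X' -> reject
  (0,2)=X (2,1)=_ -> step gives (0,2)='X' but target has '_' -> reject
  (0,2)=X (2,1)=X -> step gives (0,2)='X' but target has '_' -> reject
Unique solution: (0,2)=dead, (2,1)=dead.
Check: live-neighbor counts of every cell in the completed generation 0:
2221
2320
3321
1110
Applying B3/S23 to generation 0 with these counts gives:
XX__
XX__
XX__
____
which matches the target exactly.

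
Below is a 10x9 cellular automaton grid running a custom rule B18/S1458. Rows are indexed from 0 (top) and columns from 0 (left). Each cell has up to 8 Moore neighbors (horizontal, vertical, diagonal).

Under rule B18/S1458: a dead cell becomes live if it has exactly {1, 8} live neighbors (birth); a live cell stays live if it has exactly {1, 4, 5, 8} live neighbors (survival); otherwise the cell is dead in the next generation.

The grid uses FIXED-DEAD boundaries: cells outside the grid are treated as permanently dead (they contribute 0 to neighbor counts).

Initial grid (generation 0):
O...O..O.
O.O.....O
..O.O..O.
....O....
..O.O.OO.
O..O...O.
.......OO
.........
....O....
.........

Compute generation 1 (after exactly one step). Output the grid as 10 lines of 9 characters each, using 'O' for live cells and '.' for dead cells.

Simulating step by step:
Generation 0 (given above): 20 live cells
Generation 1: 29 live cells
(generation 1 grid is the final answer)

Answer: O.O..OOO.
O.O......
O.O.O.OO.
.........
O.O......
.......O.
OOOOO....
...OOOO..
...O.O...
...OOO...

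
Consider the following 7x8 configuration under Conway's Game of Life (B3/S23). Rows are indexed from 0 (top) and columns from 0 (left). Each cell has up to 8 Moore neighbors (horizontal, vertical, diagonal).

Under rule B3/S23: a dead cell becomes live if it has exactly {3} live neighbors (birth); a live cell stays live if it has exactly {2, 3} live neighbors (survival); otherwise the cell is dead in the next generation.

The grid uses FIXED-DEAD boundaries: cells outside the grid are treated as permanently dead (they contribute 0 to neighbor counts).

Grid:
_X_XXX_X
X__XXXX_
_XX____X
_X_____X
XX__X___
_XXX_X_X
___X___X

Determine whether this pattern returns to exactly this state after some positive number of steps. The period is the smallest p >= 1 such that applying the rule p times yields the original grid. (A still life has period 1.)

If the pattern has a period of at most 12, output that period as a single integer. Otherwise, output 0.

Answer: 0

Derivation:
Simulating and comparing each generation to the original:
Gen 0 (original, given above): 25 live cells
Gen 1: 22 live cells, differs from original
Gen 2: 24 live cells, differs from original
Gen 3: 23 live cells, differs from original
Gen 4: 22 live cells, differs from original
Gen 5: 16 live cells, differs from original
Gen 6: 12 live cells, differs from original
Gen 7: 8 live cells, differs from original
Gen 8: 9 live cells, differs from original
Gen 9: 8 live cells, differs from original
Gen 10: 7 live cells, differs from original
Gen 11: 6 live cells, differs from original
Gen 12: 8 live cells, differs from original
No period found within 12 steps.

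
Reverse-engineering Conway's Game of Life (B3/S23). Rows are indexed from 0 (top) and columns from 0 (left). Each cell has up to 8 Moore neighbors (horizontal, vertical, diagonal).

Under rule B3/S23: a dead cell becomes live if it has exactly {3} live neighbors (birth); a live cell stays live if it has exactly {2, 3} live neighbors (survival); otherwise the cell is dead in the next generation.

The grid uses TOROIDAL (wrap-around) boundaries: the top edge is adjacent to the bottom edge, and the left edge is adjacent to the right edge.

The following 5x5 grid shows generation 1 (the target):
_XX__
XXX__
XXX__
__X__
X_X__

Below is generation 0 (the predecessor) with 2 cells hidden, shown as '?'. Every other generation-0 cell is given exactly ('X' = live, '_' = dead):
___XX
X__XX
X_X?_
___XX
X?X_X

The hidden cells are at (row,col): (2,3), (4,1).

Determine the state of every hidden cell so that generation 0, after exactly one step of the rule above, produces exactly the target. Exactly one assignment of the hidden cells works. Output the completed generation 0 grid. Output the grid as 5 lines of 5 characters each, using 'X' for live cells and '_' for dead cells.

Hidden generation-0 cells (in order): (2,3), (4,1).
A hidden cell only influences target cells in its own 3x3 neighborhood. Try each of the 2^2 = 4 assignments, step the completed generation 0 forward once under B3/S23, and compare with the target:
  (2,3)=_ (4,1)=_ -> step reproduces the target at every cell -> ACCEPT
  (2,3)=_ (4,1)=X -> step gives (0,1)='_' but target has 'X' -> reject
  (2,3)=X (4,1)=_ -> step gives (1,2)='_' but target has 'X' -> reject
  (2,3)=X (4,1)=X -> step gives (0,1)='_' but target has 'X' -> reject
Unique solution: (2,3)=dead, (4,1)=dead.
Check: live-neighbor counts of every cell in the completed generation 0:
53356
33345
33256
44344
32265
Applying B3/S23 to generation 0 with these counts gives:
_XX__
XXX__
XXX__
__X__
X_X__
which matches the target exactly.

Answer: ___XX
X__XX
X_X__
___XX
X_X_X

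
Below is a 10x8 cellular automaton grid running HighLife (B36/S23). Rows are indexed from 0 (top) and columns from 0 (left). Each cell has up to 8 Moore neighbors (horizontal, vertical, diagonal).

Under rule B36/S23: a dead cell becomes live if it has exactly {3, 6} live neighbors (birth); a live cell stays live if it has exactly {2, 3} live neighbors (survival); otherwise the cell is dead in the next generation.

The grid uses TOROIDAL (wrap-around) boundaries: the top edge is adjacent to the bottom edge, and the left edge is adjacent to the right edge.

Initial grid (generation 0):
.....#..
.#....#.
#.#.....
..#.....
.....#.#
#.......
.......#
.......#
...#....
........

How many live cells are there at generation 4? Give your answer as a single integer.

Answer: 8

Derivation:
Simulating step by step:
Generation 0 (given above): 12 live cells
Generation 1: 8 live cells
........
.#......
..#.....
.#......
........
#.....##
#......#
........
........
........
Generation 2: 8 live cells
........
........
.##.....
........
#......#
#.....#.
#.....#.
........
........
........
Generation 3: 8 live cells
........
........
........
##......
#......#
##....##
........
........
........
........
Generation 4: 8 live cells
........
........
........
##.....#
......#.
.#....#.
#......#
........
........
........
Population at generation 4: 8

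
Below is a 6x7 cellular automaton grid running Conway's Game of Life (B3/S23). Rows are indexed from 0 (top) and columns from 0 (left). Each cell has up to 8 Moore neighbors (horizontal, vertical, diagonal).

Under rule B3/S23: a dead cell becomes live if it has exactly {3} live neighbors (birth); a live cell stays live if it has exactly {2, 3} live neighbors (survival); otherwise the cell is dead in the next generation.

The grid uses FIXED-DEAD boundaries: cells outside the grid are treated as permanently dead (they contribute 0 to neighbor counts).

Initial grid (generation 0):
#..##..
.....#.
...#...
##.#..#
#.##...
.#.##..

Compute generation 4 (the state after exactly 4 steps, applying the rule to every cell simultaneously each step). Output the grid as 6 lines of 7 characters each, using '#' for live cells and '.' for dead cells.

Simulating step by step:
Generation 0 (given above): 15 live cells
Generation 1: 12 live cells
....#..
...#...
..#.#..
##.##..
#......
.#.##..
Generation 2: 11 live cells
.......
...##..
.##.#..
#####..
#......
.......
Generation 3: 10 live cells
.......
..###..
#....#.
#...#..
#.##...
.......
Generation 4: 10 live cells
(generation 4 grid is the final answer)

Answer: ...#...
...##..
.#...#.
#..##..
.#.#...
.......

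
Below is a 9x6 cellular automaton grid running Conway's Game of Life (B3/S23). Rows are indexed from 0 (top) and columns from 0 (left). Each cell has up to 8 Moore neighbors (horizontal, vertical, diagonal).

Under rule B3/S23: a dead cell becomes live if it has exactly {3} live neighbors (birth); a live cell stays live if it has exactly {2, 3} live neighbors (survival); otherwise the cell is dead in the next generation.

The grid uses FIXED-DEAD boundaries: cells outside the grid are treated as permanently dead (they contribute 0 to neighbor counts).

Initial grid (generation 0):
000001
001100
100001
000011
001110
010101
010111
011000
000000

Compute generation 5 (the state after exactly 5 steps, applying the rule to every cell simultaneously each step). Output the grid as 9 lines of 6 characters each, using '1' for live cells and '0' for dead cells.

Simulating step by step:
Generation 0 (given above): 19 live cells
Generation 1: 15 live cells
000000
000010
000101
000001
001000
010001
110101
011110
000000
Generation 2: 15 live cells
000000
000010
000001
000010
000000
110010
100101
110110
001100
Generation 3: 13 live cells
000000
000000
000011
000000
000000
110010
000101
110000
011110
Generation 4: 9 live cells
000000
000000
000000
000000
000000
000010
001010
110000
111100
Generation 5: 6 live cells
(generation 5 grid is the final answer)

Answer: 000000
000000
000000
000000
000000
000100
010100
100000
101000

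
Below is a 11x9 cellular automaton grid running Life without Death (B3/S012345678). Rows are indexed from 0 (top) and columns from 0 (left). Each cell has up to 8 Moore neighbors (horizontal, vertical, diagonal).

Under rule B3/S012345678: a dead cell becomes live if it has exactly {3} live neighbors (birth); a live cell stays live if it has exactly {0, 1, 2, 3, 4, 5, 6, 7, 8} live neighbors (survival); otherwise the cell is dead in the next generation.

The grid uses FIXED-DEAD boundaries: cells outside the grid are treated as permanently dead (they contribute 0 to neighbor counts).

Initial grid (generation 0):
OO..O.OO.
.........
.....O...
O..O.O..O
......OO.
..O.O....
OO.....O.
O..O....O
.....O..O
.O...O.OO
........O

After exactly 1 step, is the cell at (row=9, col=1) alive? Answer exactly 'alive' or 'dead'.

Answer: alive

Derivation:
Simulating step by step:
Generation 0 (given above): 27 live cells
Generation 1: 46 live cells
OO..O.OO.
.....OO..
....OO...
O..OOO.OO
...OOOOO.
.OO.O.OO.
OOOO...O.
OO.O...OO
....OOO.O
.O...OOOO
.......OO

Cell (9,1) at generation 1: 1 -> alive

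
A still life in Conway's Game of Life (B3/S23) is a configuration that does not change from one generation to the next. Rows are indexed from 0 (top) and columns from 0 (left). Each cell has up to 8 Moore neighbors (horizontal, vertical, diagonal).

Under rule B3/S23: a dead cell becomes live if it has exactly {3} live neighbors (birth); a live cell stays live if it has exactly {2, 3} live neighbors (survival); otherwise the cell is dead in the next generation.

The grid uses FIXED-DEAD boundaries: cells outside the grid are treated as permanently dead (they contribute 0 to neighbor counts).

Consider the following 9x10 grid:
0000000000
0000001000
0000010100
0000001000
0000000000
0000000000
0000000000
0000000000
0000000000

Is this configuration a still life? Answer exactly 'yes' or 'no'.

Answer: yes

Derivation:
Compute generation 1 and compare to generation 0 (given above):
Generation 1:
0000000000
0000001000
0000010100
0000001000
0000000000
0000000000
0000000000
0000000000
0000000000
The grids are IDENTICAL -> still life.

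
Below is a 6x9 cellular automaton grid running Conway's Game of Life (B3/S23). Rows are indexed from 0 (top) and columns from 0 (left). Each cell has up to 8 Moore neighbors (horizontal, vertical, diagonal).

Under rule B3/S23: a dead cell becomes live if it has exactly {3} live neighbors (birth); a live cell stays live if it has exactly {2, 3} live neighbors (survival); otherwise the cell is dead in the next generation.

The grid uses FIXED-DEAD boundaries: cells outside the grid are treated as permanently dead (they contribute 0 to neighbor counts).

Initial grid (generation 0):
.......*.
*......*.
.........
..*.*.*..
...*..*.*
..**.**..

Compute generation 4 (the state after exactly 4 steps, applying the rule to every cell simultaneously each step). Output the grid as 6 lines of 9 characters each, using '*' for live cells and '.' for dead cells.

Simulating step by step:
Generation 0 (given above): 13 live cells
Generation 1: 10 live cells
.........
.........
.........
...*.*.*.
......*..
..******.
Generation 2: 7 live cells
.........
.........
.........
......*..
..*......
...*****.
Generation 3: 7 live cells
.........
.........
.........
.........
...**..*.
...****..
Generation 4: 5 live cells
(generation 4 grid is the final answer)

Answer: .........
.........
.........
.........
...*..*..
...*.**..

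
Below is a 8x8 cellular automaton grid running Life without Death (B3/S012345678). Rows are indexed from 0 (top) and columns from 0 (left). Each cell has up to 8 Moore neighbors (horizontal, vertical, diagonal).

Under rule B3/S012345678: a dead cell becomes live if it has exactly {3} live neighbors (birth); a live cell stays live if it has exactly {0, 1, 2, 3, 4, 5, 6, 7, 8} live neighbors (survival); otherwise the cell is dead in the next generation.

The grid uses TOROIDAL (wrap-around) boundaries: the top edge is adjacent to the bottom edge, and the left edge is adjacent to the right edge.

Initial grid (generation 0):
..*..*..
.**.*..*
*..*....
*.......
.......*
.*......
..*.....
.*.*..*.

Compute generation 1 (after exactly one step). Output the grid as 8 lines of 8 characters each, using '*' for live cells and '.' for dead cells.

Answer: *.*.***.
***.*..*
*.**...*
*......*
*......*
.*......
.**.....
.*.*..*.

Derivation:
Simulating step by step:
Generation 0 (given above): 15 live cells
Generation 1: 24 live cells
(generation 1 grid is the final answer)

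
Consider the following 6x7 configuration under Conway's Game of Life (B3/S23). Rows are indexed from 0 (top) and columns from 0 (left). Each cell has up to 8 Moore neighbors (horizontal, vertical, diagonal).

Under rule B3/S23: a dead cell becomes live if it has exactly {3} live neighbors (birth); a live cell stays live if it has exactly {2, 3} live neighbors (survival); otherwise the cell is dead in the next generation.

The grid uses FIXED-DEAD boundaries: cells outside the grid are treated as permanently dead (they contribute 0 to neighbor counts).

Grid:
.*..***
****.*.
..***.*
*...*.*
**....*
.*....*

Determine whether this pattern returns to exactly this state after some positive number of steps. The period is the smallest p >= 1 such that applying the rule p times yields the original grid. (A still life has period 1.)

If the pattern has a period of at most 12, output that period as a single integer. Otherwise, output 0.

Answer: 0

Derivation:
Simulating and comparing each generation to the original:
Gen 0 (original, given above): 21 live cells
Gen 1: 18 live cells, differs from original
Gen 2: 15 live cells, differs from original
Gen 3: 16 live cells, differs from original
Gen 4: 14 live cells, differs from original
Gen 5: 12 live cells, differs from original
Gen 6: 10 live cells, differs from original
Gen 7: 8 live cells, differs from original
Gen 8: 9 live cells, differs from original
Gen 9: 8 live cells, differs from original
Gen 10: 9 live cells, differs from original
Gen 11: 10 live cells, differs from original
Gen 12: 7 live cells, differs from original
No period found within 12 steps.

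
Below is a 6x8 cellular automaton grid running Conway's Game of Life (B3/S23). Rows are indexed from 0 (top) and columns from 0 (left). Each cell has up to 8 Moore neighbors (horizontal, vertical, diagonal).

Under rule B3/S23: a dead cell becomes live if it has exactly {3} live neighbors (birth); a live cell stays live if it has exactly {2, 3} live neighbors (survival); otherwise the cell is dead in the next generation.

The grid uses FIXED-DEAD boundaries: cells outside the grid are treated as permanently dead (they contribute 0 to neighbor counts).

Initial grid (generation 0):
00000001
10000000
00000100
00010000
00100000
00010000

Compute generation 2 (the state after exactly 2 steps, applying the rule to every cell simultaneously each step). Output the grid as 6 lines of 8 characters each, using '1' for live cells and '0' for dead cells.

Answer: 00000000
00000000
00000000
00000000
00000000
00000000

Derivation:
Simulating step by step:
Generation 0 (given above): 6 live cells
Generation 1: 2 live cells
00000000
00000000
00000000
00000000
00110000
00000000
Generation 2: 0 live cells
(generation 2 grid is the final answer)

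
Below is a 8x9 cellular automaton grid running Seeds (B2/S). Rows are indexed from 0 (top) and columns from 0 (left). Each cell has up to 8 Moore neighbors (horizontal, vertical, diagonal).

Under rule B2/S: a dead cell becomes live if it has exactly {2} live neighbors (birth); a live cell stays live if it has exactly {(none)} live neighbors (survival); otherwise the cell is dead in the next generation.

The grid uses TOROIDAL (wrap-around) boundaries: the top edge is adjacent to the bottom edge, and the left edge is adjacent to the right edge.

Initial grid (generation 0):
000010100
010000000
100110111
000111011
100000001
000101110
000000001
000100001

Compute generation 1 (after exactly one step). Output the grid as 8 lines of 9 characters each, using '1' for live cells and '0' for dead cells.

Simulating step by step:
Generation 0 (given above): 23 live cells
Generation 1: 18 live cells
(generation 1 grid is the final answer)

Answer: 101101010
001000000
010000000
011000000
001000000
000010000
101101000
100011000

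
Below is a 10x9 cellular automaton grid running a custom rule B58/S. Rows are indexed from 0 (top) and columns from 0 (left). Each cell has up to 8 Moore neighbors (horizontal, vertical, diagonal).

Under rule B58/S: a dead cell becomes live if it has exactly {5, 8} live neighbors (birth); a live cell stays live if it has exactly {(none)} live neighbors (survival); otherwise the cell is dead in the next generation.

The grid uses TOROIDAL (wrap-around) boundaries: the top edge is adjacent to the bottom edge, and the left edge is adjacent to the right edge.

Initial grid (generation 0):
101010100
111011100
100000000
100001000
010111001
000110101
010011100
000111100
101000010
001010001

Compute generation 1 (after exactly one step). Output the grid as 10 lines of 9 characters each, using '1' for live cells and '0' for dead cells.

Simulating step by step:
Generation 0 (given above): 36 live cells
Generation 1: 5 live cells
(generation 1 grid is the final answer)

Answer: 000000000
000000000
010000000
000000000
000000000
000000000
000100000
000000000
000100000
010100000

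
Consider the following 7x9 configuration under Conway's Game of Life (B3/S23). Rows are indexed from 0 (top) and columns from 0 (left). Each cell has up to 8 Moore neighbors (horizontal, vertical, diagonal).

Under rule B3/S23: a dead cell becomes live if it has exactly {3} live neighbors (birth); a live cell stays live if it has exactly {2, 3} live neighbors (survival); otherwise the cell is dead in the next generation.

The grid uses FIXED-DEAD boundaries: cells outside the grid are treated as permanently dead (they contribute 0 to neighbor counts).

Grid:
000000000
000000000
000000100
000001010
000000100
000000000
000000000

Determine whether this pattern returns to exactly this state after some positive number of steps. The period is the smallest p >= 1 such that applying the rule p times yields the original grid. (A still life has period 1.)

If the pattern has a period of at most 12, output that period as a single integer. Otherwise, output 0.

Simulating and comparing each generation to the original:
Gen 0 (original, given above): 4 live cells
Gen 1: 4 live cells, MATCHES original -> period = 1

Answer: 1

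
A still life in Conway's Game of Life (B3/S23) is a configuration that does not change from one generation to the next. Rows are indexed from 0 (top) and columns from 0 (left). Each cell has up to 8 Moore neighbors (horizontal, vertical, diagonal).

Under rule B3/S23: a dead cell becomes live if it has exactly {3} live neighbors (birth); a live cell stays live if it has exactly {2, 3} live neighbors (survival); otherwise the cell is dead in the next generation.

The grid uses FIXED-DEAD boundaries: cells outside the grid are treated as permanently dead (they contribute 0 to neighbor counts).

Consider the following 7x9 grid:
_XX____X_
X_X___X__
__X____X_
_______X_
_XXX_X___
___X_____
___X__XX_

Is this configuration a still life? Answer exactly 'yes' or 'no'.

Answer: no

Derivation:
Compute generation 1 and compare to generation 0 (given above):
Generation 1:
_XX______
__XX__XX_
_X____XX_
_X_X__X__
__XXX____
___X__X__
_________
Cell (0,7) differs: gen0=1 vs gen1=0 -> NOT a still life.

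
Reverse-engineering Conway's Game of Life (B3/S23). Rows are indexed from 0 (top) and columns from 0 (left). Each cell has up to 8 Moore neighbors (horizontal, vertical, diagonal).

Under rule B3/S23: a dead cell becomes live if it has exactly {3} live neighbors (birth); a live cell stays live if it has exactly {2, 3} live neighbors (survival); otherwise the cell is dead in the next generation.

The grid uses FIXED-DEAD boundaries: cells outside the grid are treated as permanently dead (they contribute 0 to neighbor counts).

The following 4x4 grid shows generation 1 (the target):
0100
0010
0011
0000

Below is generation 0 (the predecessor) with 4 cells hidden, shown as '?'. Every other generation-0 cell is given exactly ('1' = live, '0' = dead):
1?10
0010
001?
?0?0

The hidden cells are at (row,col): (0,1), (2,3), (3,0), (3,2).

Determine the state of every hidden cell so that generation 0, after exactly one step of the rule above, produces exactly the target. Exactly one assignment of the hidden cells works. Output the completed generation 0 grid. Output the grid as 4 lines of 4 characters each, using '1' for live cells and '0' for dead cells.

Answer: 1010
0010
0011
0000

Derivation:
Hidden generation-0 cells (in order): (0,1), (2,3), (3,0), (3,2).
A hidden cell only influences target cells in its own 3x3 neighborhood. Try each of the 2^4 = 16 assignments, step the completed generation 0 forward once under B3/S23, and compare with the target:
  (0,1)=0 (2,3)=0 (3,0)=0 (3,2)=0 -> step gives (1,3)='1' but target has '0' -> reject
  (0,1)=0 (2,3)=0 (3,0)=0 (3,2)=1 -> step gives (1,3)='1' but target has '0' -> reject
  (0,1)=0 (2,3)=0 (3,0)=1 (3,2)=0 -> step gives (1,3)='1' but target has '0' -> reject
  (0,1)=0 (2,3)=0 (3,0)=1 (3,2)=1 -> step gives (1,3)='1' but target has '0' -> reject
  (0,1)=0 (2,3)=1 (3,0)=0 (3,2)=0 -> step reproduces the target at every cell -> ACCEPT
  (0,1)=0 (2,3)=1 (3,0)=0 (3,2)=1 -> step gives (2,1)='1' but target has '0' -> reject
  (0,1)=0 (2,3)=1 (3,0)=1 (3,2)=0 -> step gives (2,1)='1' but target has '0' -> reject
  (0,1)=0 (2,3)=1 (3,0)=1 (3,2)=1 -> step gives (3,1)='1' but target has '0' -> reject
  (0,1)=1 (2,3)=0 (3,0)=0 (3,2)=0 -> step gives (0,2)='1' but target has '0' -> reject
  (0,1)=1 (2,3)=0 (3,0)=0 (3,2)=1 -> step gives (0,2)='1' but target has '0' -> reject
  (0,1)=1 (2,3)=0 (3,0)=1 (3,2)=0 -> step gives (0,2)='1' but target has '0' -> reject
  (0,1)=1 (2,3)=0 (3,0)=1 (3,2)=1 -> step gives (0,2)='1' but target has '0' -> reject
  (0,1)=1 (2,3)=1 (3,0)=0 (3,2)=0 -> step gives (0,2)='1' but target has '0' -> reject
  (0,1)=1 (2,3)=1 (3,0)=0 (3,2)=1 -> step gives (0,2)='1' but target has '0' -> reject
  (0,1)=1 (2,3)=1 (3,0)=1 (3,2)=0 -> step gives (0,2)='1' but target has '0' -> reject
  (0,1)=1 (2,3)=1 (3,0)=1 (3,2)=1 -> step gives (0,2)='1' but target has '0' -> reject
Unique solution: (0,1)=dead, (2,3)=live, (3,0)=dead, (3,2)=dead.
Check: live-neighbor counts of every cell in the completed generation 0:
0312
1434
0222
0122
Applying B3/S23 to generation 0 with these counts gives:
0100
0010
0011
0000
which matches the target exactly.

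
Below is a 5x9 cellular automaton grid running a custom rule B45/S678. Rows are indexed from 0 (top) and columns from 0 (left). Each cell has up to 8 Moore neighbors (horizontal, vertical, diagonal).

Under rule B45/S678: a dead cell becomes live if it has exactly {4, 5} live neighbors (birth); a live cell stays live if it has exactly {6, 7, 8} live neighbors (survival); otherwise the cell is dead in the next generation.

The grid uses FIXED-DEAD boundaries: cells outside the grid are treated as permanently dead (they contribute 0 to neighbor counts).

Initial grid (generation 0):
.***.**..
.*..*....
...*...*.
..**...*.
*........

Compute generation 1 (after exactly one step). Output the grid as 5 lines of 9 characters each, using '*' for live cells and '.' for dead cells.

Answer: .........
..**.....
..*......
.........
.........

Derivation:
Simulating step by step:
Generation 0 (given above): 13 live cells
Generation 1: 3 live cells
(generation 1 grid is the final answer)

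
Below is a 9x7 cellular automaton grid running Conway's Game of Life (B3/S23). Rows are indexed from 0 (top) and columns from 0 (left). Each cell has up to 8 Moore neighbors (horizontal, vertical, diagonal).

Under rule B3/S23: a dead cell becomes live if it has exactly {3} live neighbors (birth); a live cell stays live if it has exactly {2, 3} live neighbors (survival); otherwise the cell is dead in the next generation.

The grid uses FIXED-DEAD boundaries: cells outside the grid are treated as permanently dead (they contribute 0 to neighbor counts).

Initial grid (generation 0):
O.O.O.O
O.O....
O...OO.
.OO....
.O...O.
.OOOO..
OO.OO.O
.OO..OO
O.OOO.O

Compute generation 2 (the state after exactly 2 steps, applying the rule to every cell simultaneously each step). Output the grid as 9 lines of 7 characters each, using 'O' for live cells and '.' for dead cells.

Simulating step by step:
Generation 0 (given above): 31 live cells
Generation 1: 20 live cells
...O...
O...O..
O.OO...
OOO.OO.
O...O..
.......
O.....O
......O
..OOO.O
Generation 2: 18 live cells
(generation 2 grid is the final answer)

Answer: .......
.OO.O..
O.O..O.
O.O.OO.
O..OOO.
.......
.......
...O..O
...O.O.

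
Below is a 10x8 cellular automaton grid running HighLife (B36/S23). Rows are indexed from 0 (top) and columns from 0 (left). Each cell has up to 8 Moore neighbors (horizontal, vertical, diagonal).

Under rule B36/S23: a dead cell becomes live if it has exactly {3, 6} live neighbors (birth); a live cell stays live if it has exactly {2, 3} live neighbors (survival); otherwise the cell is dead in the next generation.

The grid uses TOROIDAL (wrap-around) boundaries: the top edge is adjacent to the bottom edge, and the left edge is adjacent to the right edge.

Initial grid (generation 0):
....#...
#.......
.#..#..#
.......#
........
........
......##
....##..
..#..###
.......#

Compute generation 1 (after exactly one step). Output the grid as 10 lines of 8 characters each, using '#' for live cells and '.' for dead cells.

Simulating step by step:
Generation 0 (given above): 15 live cells
Generation 1: 12 live cells
(generation 1 grid is the final answer)

Answer: ........
#.......
.......#
#.......
........
........
.....##.
....#.#.
....##.#
.....#.#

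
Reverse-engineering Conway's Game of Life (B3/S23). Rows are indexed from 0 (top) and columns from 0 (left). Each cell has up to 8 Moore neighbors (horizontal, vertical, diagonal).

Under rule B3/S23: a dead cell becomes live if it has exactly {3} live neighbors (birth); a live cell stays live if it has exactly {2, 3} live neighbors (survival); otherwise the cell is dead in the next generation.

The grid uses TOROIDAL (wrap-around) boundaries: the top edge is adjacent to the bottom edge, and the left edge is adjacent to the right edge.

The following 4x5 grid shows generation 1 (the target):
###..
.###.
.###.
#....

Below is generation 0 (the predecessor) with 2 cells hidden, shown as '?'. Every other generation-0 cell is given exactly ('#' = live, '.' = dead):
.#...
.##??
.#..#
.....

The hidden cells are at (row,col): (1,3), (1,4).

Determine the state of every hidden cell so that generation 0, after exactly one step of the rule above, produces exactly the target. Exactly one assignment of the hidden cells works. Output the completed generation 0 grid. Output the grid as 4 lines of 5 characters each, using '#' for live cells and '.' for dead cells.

Hidden generation-0 cells (in order): (1,3), (1,4).
A hidden cell only influences target cells in its own 3x3 neighborhood. Try each of the 2^2 = 4 assignments, step the completed generation 0 forward once under B3/S23, and compare with the target:
  (1,3)=. (1,4)=. -> step gives (0,0)='.' but target has '#' -> reject
  (1,3)=. (1,4)=# -> step reproduces the target at every cell -> ACCEPT
  (1,3)=# (1,4)=. -> step gives (0,0)='.' but target has '#' -> reject
  (1,3)=# (1,4)=# -> step gives (0,2)='.' but target has '#' -> reject
Unique solution: (1,3)=dead, (1,4)=live.
Check: live-neighbor counts of every cell in the completed generation 0:
32321
53331
42331
32211
Applying B3/S23 to generation 0 with these counts gives:
###..
.###.
.###.
#....
which matches the target exactly.

Answer: .#...
.##.#
.#..#
.....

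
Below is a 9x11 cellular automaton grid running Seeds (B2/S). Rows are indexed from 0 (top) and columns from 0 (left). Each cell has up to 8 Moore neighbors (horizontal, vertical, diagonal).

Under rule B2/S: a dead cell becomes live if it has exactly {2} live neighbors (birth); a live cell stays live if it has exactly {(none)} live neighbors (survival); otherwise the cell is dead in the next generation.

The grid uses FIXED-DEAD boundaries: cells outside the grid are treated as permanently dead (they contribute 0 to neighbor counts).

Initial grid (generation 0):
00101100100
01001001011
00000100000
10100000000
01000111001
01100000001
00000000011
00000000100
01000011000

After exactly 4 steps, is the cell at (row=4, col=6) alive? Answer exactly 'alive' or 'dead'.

Simulating step by step:
Generation 0 (given above): 26 live cells
Generation 1: 27 live cells
01000011001
00100000000
10111010111
00001001000
00010000010
10000101100
01100000100
00000010001
00000000100
Generation 2: 16 live cells
00100000000
10001000000
00000000000
01000010000
00000100000
00011010000
10000100000
01100000100
00000001010
Generation 3: 19 live cells
01010000000
01010000000
11000100000
00000100000
00110001000
00000000000
00000011000
10000011010
01100000000
Generation 4: 17 live cells
10001000000
00000000000
00000010000
10010000000
00001010000
00110000100
00000100000
00100100000
10000011100

Cell (4,6) at generation 4: 1 -> alive

Answer: alive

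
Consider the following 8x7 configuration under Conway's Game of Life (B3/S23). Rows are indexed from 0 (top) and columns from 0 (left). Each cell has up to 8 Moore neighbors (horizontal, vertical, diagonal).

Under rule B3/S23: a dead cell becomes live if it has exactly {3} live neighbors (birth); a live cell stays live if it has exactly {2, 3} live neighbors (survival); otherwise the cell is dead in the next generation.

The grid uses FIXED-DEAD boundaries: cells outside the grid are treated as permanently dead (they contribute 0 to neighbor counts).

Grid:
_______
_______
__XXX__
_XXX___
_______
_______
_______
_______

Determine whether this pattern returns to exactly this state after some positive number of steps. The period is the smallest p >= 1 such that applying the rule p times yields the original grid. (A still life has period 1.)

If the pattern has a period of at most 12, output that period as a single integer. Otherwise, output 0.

Answer: 2

Derivation:
Simulating and comparing each generation to the original:
Gen 0 (original, given above): 6 live cells
Gen 1: 6 live cells, differs from original
Gen 2: 6 live cells, MATCHES original -> period = 2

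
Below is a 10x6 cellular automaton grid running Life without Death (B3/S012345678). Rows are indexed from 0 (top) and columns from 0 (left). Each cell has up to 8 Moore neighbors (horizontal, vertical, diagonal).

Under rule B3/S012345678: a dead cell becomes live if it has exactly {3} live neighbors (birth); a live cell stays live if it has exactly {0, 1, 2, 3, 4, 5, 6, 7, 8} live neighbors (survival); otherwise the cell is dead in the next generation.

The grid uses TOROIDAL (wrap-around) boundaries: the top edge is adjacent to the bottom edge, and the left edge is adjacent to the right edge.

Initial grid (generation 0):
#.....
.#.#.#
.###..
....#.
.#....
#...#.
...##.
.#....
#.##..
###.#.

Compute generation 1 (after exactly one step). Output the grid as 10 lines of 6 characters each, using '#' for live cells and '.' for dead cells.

Answer: #..##.
.#.###
####..
.#.##.
.#...#
#..###
...###
.#..#.
#.##.#
###.#.

Derivation:
Simulating step by step:
Generation 0 (given above): 21 live cells
Generation 1: 33 live cells
(generation 1 grid is the final answer)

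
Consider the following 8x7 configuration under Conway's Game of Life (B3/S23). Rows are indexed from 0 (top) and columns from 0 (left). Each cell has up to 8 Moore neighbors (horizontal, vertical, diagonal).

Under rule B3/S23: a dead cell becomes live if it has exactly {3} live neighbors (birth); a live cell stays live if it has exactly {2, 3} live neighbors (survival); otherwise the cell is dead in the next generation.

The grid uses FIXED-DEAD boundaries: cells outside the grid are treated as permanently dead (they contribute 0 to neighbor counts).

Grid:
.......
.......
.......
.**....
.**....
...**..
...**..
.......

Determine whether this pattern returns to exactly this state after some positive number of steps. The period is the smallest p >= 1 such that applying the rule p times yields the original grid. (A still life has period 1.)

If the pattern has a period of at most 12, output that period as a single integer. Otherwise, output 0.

Answer: 2

Derivation:
Simulating and comparing each generation to the original:
Gen 0 (original, given above): 8 live cells
Gen 1: 6 live cells, differs from original
Gen 2: 8 live cells, MATCHES original -> period = 2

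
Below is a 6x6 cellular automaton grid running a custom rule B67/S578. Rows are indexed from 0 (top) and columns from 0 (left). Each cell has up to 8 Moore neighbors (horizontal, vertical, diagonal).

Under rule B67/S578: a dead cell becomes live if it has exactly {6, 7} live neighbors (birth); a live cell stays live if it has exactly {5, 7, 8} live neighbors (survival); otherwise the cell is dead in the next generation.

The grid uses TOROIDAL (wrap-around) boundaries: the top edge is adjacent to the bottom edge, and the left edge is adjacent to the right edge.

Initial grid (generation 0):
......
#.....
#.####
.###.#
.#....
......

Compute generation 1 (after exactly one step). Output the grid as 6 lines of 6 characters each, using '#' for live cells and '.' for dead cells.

Answer: ......
......
......
..#...
......
......

Derivation:
Simulating step by step:
Generation 0 (given above): 11 live cells
Generation 1: 1 live cells
(generation 1 grid is the final answer)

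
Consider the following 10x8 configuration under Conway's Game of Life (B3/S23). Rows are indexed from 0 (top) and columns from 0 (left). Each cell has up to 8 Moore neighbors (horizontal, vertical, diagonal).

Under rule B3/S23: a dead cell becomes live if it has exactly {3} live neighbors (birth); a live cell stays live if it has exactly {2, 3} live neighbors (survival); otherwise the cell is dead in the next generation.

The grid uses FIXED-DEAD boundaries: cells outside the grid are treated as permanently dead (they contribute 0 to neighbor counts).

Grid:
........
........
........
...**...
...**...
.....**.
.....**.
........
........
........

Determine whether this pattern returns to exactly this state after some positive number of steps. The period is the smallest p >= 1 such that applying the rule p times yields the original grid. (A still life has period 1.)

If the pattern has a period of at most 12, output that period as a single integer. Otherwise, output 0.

Answer: 2

Derivation:
Simulating and comparing each generation to the original:
Gen 0 (original, given above): 8 live cells
Gen 1: 6 live cells, differs from original
Gen 2: 8 live cells, MATCHES original -> period = 2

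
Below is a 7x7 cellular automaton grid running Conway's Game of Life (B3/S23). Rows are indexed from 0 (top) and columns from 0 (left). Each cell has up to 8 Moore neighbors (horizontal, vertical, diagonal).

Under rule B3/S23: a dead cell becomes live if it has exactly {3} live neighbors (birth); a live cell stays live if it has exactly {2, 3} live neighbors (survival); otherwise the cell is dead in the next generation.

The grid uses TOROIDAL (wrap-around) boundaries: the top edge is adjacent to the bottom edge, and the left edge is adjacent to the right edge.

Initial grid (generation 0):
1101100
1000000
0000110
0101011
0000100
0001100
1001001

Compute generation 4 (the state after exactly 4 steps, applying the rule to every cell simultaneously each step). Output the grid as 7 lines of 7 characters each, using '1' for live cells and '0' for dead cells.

Answer: 0000001
0011100
0011011
1110111
1000000
0000110
0000011

Derivation:
Simulating step by step:
Generation 0 (given above): 17 live cells
Generation 1: 22 live cells
0111100
1101011
1000110
0001001
0010000
0001110
1100011
Generation 2: 19 live cells
0001000
0000000
0111000
0001111
0010010
1111110
1100001
Generation 3: 14 live cells
1000000
0001000
0011010
0100011
1000000
0001110
0000011
Generation 4: 19 live cells
(generation 4 grid is the final answer)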